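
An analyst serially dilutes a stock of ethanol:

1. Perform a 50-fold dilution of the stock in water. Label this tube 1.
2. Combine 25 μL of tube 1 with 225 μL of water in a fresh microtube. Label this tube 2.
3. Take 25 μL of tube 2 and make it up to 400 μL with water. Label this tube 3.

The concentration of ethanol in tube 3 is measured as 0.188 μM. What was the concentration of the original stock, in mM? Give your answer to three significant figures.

Step 1: 50-fold → factor 50
Step 2: 25 μL + 225 μL = 250 μL total → factor 250/25 = 10
Step 3: 25 μL brought to 400 μL → factor 400/25 = 16
Overall dilution factor = 50 × 10 × 16 = 8000
Stock = 0.188 μM × 8000 = 1504 μM = 1.50 mM

1.50 mM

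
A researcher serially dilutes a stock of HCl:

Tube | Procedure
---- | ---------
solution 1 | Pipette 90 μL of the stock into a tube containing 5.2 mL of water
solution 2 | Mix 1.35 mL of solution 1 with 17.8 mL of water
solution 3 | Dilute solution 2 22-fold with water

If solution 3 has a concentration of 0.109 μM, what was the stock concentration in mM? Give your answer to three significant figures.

2.00 mM

Step 1: 90 μL + 5.2 mL = 5290 μL total → factor 5290/90 = 58.778
Step 2: 1.35 mL + 17.8 mL = 19.15 mL total → factor 19.15/1.35 = 14.185
Step 3: 22-fold → factor 22
Overall dilution factor = 58.778 × 14.185 × 22 = 18343
Stock = 0.109 μM × 18343 = 1999 μM = 2.00 mM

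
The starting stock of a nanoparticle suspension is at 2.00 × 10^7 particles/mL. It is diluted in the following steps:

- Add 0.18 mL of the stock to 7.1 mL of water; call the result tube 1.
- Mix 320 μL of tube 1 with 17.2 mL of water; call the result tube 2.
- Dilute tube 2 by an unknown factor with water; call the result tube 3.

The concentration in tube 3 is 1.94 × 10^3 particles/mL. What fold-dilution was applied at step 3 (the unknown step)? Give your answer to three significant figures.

Step 1: 0.18 mL + 7.1 mL = 7.28 mL total → factor 7.28/0.18 = 40.444
Step 2: 320 μL + 17.2 mL = 17520 μL total → factor 17520/320 = 54.75
Step 3: unknown factor x
Product of known-step factors = 2214.3
Overall factor = 2.00 × 10^7 particles/mL / (1.94 × 10^3 particles/mL) = 10309
x = 10309 / 2214.3 = 4.66

4.66-fold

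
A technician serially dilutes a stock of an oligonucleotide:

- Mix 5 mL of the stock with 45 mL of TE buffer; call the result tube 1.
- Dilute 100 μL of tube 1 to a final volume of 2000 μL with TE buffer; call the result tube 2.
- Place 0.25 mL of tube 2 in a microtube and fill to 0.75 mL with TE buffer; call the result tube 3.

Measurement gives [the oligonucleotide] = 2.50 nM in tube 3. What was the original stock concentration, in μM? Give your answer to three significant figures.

1.50 μM

Step 1: 5 mL + 45 mL = 50 mL total → factor 50/5 = 10
Step 2: 100 μL brought to 2000 μL → factor 2000/100 = 20
Step 3: 0.25 mL brought to 0.75 mL → factor 0.75/0.25 = 3
Overall dilution factor = 10 × 20 × 3 = 600
Stock = 2.50 nM × 600 = 1500 nM = 1.50 μM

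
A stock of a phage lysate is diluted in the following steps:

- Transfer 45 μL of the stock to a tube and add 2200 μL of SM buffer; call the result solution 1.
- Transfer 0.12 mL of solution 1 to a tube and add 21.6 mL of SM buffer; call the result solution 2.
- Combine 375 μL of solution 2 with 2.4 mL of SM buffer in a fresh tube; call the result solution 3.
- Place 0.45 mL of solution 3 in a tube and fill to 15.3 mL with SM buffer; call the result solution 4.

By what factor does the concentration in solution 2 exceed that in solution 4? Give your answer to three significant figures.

Step 1: 45 μL + 2200 μL = 2245 μL total → factor 2245/45 = 49.889
Step 2: 0.12 mL + 21.6 mL = 21.72 mL total → factor 21.72/0.12 = 181
Step 3: 375 μL + 2.4 mL = 2775 μL total → factor 2775/375 = 7.4
Step 4: 0.45 mL brought to 15.3 mL → factor 15.3/0.45 = 34
Dilution factor to solution 2 = 9029.9; to solution 4 = 2.2719 × 10^6
[solution 2]/[solution 4] = (factor to solution 4)/(factor to solution 2) = 2.2719 × 10^6/9029.9 = 252

252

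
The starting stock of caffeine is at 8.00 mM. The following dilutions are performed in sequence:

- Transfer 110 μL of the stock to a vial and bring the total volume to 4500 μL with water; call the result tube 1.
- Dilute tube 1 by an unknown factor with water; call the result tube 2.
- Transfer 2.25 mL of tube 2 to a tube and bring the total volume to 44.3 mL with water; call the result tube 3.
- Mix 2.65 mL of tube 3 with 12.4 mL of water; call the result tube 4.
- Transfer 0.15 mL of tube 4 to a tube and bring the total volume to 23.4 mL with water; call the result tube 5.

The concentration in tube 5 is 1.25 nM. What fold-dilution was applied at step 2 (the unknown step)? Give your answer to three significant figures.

Step 1: 110 μL brought to 4500 μL → factor 4500/110 = 40.909
Step 2: unknown factor x
Step 3: 2.25 mL brought to 44.3 mL → factor 44.3/2.25 = 19.689
Step 4: 2.65 mL + 12.4 mL = 15.05 mL total → factor 15.05/2.65 = 5.6792
Step 5: 0.15 mL brought to 23.4 mL → factor 23.4/0.15 = 156
Product of known-step factors = 7.136 × 10^5
Overall factor = 8.00 mM / (1.25 nM) = 6.4 × 10^6
x = 6.4 × 10^6 / 7.136 × 10^5 = 8.97

8.97-fold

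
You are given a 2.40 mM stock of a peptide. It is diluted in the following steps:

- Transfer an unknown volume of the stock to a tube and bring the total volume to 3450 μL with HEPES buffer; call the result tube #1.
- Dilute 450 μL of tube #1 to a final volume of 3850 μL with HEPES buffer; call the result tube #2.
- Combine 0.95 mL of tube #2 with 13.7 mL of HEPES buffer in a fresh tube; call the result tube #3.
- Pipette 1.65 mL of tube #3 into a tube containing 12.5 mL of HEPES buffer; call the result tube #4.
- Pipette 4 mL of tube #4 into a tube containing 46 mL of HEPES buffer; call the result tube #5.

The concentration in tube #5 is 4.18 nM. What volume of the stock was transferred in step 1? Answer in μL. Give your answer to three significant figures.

Step 1: v brought to 3450 μL → factor = 3450 μL/v
Step 2: 450 μL brought to 3850 μL → factor 3850/450 = 8.5556
Step 3: 0.95 mL + 13.7 mL = 14.65 mL total → factor 14.65/0.95 = 15.421
Step 4: 1.65 mL + 12.5 mL = 14.15 mL total → factor 14.15/1.65 = 8.5758
Step 5: 4 mL + 46 mL = 50 mL total → factor 50/4 = 12.5
Product of known-step factors = 14143
Overall factor = 2.40 mM / (4.18 nM) = 5.7416 × 10^5
Step-1 factor = 5.7416 × 10^5 / 14143 = 40.597
v = 3450 μL / 40.597 = 85.0 μL

85.0 μL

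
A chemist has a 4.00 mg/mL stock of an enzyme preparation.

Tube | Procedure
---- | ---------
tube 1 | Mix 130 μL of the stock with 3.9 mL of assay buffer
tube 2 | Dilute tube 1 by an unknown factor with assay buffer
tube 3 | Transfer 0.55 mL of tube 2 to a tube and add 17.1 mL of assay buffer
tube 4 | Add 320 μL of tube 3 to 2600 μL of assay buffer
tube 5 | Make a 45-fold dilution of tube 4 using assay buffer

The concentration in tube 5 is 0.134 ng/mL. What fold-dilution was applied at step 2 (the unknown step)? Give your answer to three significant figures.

Step 1: 130 μL + 3.9 mL = 4030 μL total → factor 4030/130 = 31
Step 2: unknown factor x
Step 3: 0.55 mL + 17.1 mL = 17.65 mL total → factor 17.65/0.55 = 32.091
Step 4: 320 μL + 2600 μL = 2920 μL total → factor 2920/320 = 9.125
Step 5: 45-fold → factor 45
Product of known-step factors = 4.085 × 10^5
Overall factor = 4.00 mg/mL / (0.134 ng/mL) = 2.9851 × 10^7
x = 2.9851 × 10^7 / 4.085 × 10^5 = 73.1

73.1-fold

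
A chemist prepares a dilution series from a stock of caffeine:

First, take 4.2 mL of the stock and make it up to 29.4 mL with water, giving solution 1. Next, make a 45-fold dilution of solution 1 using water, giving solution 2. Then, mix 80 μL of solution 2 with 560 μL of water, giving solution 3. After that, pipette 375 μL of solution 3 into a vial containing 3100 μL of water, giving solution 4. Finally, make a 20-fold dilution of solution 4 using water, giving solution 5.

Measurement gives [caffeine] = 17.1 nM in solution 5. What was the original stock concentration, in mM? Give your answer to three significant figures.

7.99 mM

Step 1: 4.2 mL brought to 29.4 mL → factor 29.4/4.2 = 7
Step 2: 45-fold → factor 45
Step 3: 80 μL + 560 μL = 640 μL total → factor 640/80 = 8
Step 4: 375 μL + 3100 μL = 3475 μL total → factor 3475/375 = 9.2667
Step 5: 20-fold → factor 20
Overall dilution factor = 7 × 45 × 8 × 9.2667 × 20 = 4.6704 × 10^5
Stock = 17.1 nM × 4.6704 × 10^5 = 7.986 × 10^6 nM = 7.99 mM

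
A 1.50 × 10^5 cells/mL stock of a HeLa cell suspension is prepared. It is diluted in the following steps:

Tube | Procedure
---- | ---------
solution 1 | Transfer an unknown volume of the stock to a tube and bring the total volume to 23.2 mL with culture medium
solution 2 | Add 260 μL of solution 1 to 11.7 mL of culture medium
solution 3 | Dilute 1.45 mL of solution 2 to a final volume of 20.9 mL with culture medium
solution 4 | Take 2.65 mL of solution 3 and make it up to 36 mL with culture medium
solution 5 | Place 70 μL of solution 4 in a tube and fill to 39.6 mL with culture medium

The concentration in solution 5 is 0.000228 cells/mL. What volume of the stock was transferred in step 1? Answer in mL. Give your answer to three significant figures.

Step 1: v brought to 23.2 mL → factor = 23.2 mL/v
Step 2: 260 μL + 11.7 mL = 11960 μL total → factor 11960/260 = 46
Step 3: 1.45 mL brought to 20.9 mL → factor 20.9/1.45 = 14.414
Step 4: 2.65 mL brought to 36 mL → factor 36/2.65 = 13.585
Step 5: 70 μL brought to 39.6 mL → factor 39600/70 = 565.71
Product of known-step factors = 5.0955 × 10^6
Overall factor = 1.50 × 10^5 cells/mL / (0.000228 cells/mL) = 6.5789 × 10^8
Step-1 factor = 6.5789 × 10^8 / 5.0955 × 10^6 = 129.11
v = 23.2 mL / 129.11 = 0.180 mL

0.180 mL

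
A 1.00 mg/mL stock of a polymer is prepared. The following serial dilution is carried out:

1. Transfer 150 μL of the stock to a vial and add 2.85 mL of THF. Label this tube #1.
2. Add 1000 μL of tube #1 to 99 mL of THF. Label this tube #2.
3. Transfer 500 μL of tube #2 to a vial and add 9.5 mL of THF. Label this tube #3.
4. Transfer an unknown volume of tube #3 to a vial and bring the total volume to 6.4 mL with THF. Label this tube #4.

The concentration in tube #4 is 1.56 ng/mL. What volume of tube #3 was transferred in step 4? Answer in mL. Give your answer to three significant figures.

Step 1: 150 μL + 2.85 mL = 3000 μL total → factor 3000/150 = 20
Step 2: 1000 μL + 99 mL = 1 × 10^5 μL total → factor 1 × 10^5/1000 = 100
Step 3: 500 μL + 9.5 mL = 10000 μL total → factor 10000/500 = 20
Step 4: v brought to 6.4 mL → factor = 6.4 mL/v
Product of known-step factors = 40000
Overall factor = 1.00 mg/mL / (1.56 ng/mL) = 6.4103 × 10^5
Step-4 factor = 6.4103 × 10^5 / 40000 = 16.026
v = 6.4 mL / 16.026 = 0.399 mL

0.399 mL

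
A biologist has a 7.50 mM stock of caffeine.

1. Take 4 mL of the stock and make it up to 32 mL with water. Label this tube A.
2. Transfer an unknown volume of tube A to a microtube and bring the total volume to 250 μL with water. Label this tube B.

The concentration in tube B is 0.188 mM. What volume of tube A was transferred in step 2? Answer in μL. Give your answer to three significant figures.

50.1 μL

Step 1: 4 mL brought to 32 mL → factor 32/4 = 8
Step 2: v brought to 250 μL → factor = 250 μL/v
Product of known-step factors = 8
Overall factor = 7.50 mM / (0.188 mM) = 39.894
Step-2 factor = 39.894 / 8 = 4.9867
v = 250 μL / 4.9867 = 50.1 μL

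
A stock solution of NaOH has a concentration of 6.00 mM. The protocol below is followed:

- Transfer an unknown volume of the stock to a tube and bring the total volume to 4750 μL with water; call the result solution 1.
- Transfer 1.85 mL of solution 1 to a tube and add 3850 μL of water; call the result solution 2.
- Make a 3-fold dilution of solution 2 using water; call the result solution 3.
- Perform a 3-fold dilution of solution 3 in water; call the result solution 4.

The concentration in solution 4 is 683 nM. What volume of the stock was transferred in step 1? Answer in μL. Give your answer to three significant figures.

15.0 μL

Step 1: v brought to 4750 μL → factor = 4750 μL/v
Step 2: 1.85 mL + 3850 μL = 5.7 mL total → factor 5.7/1.85 = 3.0811
Step 3: 3-fold → factor 3
Step 4: 3-fold → factor 3
Product of known-step factors = 27.73
Overall factor = 6.00 mM / (683 nM) = 8784.8
Step-1 factor = 8784.8 / 27.73 = 316.8
v = 4750 μL / 316.8 = 15.0 μL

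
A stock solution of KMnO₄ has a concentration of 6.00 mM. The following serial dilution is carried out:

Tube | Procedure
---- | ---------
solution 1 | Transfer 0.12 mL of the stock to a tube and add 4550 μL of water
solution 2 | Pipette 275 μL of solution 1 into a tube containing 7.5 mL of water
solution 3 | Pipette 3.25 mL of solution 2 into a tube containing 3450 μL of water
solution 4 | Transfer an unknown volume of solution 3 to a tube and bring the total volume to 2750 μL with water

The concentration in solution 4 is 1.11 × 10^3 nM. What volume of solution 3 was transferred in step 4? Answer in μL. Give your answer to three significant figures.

1.15 × 10^3 μL

Step 1: 0.12 mL + 4550 μL = 4.67 mL total → factor 4.67/0.12 = 38.917
Step 2: 275 μL + 7.5 mL = 7775 μL total → factor 7775/275 = 28.273
Step 3: 3.25 mL + 3450 μL = 6.7 mL total → factor 6.7/3.25 = 2.0615
Step 4: v brought to 2750 μL → factor = 2750 μL/v
Product of known-step factors = 2268.3
Overall factor = 6.00 mM / (1.11 × 10^3 nM) = 5405.4
Step-4 factor = 5405.4 / 2268.3 = 2.3831
v = 2750 μL / 2.3831 = 1.15 × 10^3 μL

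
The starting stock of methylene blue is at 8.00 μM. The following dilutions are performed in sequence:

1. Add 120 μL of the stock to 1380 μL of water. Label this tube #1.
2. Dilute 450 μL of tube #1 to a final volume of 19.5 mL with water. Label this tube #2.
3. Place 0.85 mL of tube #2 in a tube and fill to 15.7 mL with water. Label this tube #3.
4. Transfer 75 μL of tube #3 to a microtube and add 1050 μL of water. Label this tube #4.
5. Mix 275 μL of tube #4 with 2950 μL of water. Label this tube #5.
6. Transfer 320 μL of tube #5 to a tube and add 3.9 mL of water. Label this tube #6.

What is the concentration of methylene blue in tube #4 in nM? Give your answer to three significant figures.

Step 1: 120 μL + 1380 μL = 1500 μL total → factor 1500/120 = 12.5
Step 2: 450 μL brought to 19.5 mL → factor 19500/450 = 43.333
Step 3: 0.85 mL brought to 15.7 mL → factor 15.7/0.85 = 18.471
Step 4: 75 μL + 1050 μL = 1125 μL total → factor 1125/75 = 15
Dilution factor through tube #4 = 12.5 × 43.333 × 18.471 × 15 = 1.5007 × 10^5
[tube #4] = 8.00 μM / 1.5007 × 10^5 = 5.331 × 10^-5 μM = 0.0533 nM

0.0533 nM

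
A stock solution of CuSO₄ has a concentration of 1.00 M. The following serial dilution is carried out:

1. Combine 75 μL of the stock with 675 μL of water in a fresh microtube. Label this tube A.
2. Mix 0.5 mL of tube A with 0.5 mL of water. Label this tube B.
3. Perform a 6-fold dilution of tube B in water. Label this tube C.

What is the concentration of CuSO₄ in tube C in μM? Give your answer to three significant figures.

8.33 × 10^3 μM

Step 1: 75 μL + 675 μL = 750 μL total → factor 750/75 = 10
Step 2: 0.5 mL + 0.5 mL = 1 mL total → factor 1/0.5 = 2
Step 3: 6-fold → factor 6
Overall dilution factor = 10 × 2 × 6 = 120
Final = 1.00 M / 120 = 0.008333 M = 8.33 × 10^3 μM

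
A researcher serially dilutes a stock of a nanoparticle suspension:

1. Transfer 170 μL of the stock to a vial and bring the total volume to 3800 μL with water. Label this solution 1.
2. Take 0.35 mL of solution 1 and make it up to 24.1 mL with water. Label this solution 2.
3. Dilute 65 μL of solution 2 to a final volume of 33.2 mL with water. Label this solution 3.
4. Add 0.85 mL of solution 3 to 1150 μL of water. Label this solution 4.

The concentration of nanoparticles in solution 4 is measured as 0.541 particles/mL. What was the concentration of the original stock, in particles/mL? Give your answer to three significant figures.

Step 1: 170 μL brought to 3800 μL → factor 3800/170 = 22.353
Step 2: 0.35 mL brought to 24.1 mL → factor 24.1/0.35 = 68.857
Step 3: 65 μL brought to 33.2 mL → factor 33200/65 = 510.77
Step 4: 0.85 mL + 1150 μL = 2 mL total → factor 2/0.85 = 2.3529
Overall dilution factor = 22.353 × 68.857 × 510.77 × 2.3529 = 1.8498 × 10^6
Stock = 0.541 particles/mL × 1.8498 × 10^6 = 1.00 × 10^6 particles/mL

1.00 × 10^6 particles/mL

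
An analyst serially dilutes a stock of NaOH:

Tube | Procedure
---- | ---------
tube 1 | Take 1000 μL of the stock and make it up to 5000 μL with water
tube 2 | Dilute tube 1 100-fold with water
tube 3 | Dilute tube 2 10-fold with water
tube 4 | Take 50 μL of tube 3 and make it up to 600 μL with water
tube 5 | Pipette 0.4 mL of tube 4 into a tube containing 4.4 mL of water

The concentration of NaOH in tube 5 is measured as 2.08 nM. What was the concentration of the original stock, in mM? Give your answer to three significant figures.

1.50 mM

Step 1: 1000 μL brought to 5000 μL → factor 5000/1000 = 5
Step 2: 100-fold → factor 100
Step 3: 10-fold → factor 10
Step 4: 50 μL brought to 600 μL → factor 600/50 = 12
Step 5: 0.4 mL + 4.4 mL = 4.8 mL total → factor 4.8/0.4 = 12
Overall dilution factor = 5 × 100 × 10 × 12 × 12 = 7.2 × 10^5
Stock = 2.08 nM × 7.2 × 10^5 = 1.498 × 10^6 nM = 1.50 mM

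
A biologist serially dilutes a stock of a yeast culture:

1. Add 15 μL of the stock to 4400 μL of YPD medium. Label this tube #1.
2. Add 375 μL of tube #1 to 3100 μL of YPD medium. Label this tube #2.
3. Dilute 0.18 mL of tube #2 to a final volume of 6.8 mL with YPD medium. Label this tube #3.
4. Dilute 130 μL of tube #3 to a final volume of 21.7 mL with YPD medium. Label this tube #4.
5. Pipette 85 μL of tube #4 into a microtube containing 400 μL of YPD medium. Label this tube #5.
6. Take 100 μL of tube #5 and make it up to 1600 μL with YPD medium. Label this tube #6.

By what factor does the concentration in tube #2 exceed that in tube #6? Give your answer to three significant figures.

Step 1: 15 μL + 4400 μL = 4415 μL total → factor 4415/15 = 294.33
Step 2: 375 μL + 3100 μL = 3475 μL total → factor 3475/375 = 9.2667
Step 3: 0.18 mL brought to 6.8 mL → factor 6.8/0.18 = 37.778
Step 4: 130 μL brought to 21.7 mL → factor 21700/130 = 166.92
Step 5: 85 μL + 400 μL = 485 μL total → factor 485/85 = 5.7059
Step 6: 100 μL brought to 1600 μL → factor 1600/100 = 16
Dilution factor to tube #2 = 2727.5; to tube #6 = 1.5702 × 10^9
[tube #2]/[tube #6] = (factor to tube #6)/(factor to tube #2) = 1.5702 × 10^9/2727.5 = 5.76 × 10^5

5.76 × 10^5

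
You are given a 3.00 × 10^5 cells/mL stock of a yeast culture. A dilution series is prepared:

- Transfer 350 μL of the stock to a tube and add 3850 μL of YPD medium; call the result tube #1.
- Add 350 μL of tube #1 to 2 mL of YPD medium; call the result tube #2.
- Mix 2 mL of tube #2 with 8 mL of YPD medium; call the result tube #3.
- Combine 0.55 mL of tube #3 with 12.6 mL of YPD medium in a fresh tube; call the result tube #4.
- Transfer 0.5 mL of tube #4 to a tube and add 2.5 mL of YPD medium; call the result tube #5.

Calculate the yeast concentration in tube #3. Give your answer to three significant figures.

745 cells/mL

Step 1: 350 μL + 3850 μL = 4200 μL total → factor 4200/350 = 12
Step 2: 350 μL + 2 mL = 2350 μL total → factor 2350/350 = 6.7143
Step 3: 2 mL + 8 mL = 10 mL total → factor 10/2 = 5
Dilution factor through tube #3 = 12 × 6.7143 × 5 = 402.86
[tube #3] = 3.00 × 10^5 cells/mL / 402.86 = 745 cells/mL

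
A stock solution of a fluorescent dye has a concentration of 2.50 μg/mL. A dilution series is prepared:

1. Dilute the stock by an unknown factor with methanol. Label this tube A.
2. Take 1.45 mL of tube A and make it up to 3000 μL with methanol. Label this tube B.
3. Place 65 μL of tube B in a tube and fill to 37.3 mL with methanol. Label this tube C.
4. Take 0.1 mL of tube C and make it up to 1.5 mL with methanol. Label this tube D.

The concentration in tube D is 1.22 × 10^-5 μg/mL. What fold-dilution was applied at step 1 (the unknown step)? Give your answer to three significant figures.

11.5-fold

Step 1: unknown factor x
Step 2: 1.45 mL brought to 3000 μL → factor 3/1.45 = 2.069
Step 3: 65 μL brought to 37.3 mL → factor 37300/65 = 573.85
Step 4: 0.1 mL brought to 1.5 mL → factor 1.5/0.1 = 15
Product of known-step factors = 17809
Overall factor = 2.50 μg/mL / (1.22 × 10^-5 μg/mL) = 2.0492 × 10^5
x = 2.0492 × 10^5 / 17809 = 11.5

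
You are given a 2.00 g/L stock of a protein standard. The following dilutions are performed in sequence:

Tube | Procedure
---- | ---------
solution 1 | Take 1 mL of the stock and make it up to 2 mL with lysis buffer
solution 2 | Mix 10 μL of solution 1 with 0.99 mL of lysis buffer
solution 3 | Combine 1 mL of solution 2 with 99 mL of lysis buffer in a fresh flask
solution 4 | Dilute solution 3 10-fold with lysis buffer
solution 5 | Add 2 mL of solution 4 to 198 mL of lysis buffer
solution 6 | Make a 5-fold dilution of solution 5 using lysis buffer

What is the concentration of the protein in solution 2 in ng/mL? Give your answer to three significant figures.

Step 1: 1 mL brought to 2 mL → factor 2/1 = 2
Step 2: 10 μL + 0.99 mL = 1000 μL total → factor 1000/10 = 100
Dilution factor through solution 2 = 2 × 100 = 200
[solution 2] = 2.00 g/L / 200 = 0.01000 g/L = 1.00 × 10^4 ng/mL

1.00 × 10^4 ng/mL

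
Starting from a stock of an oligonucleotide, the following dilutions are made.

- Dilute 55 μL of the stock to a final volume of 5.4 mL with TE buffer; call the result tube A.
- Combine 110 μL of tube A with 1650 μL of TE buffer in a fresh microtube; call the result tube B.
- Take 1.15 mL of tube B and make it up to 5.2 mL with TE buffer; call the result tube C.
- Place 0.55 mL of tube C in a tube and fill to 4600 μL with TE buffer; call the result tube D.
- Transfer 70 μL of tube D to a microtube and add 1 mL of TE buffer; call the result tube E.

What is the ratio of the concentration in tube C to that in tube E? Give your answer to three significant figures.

Step 1: 55 μL brought to 5.4 mL → factor 5400/55 = 98.182
Step 2: 110 μL + 1650 μL = 1760 μL total → factor 1760/110 = 16
Step 3: 1.15 mL brought to 5.2 mL → factor 5.2/1.15 = 4.5217
Step 4: 0.55 mL brought to 4600 μL → factor 4.6/0.55 = 8.3636
Step 5: 70 μL + 1 mL = 1070 μL total → factor 1070/70 = 15.286
Dilution factor to tube C = 7103.2; to tube E = 9.0811 × 10^5
[tube C]/[tube E] = (factor to tube E)/(factor to tube C) = 9.0811 × 10^5/7103.2 = 128

128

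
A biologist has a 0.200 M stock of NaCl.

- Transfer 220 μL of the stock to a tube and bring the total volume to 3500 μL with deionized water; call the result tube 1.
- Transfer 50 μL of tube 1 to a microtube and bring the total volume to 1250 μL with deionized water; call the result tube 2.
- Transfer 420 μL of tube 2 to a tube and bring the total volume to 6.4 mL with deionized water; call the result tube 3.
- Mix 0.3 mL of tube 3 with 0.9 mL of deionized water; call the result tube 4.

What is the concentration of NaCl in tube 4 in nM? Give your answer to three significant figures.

Step 1: 220 μL brought to 3500 μL → factor 3500/220 = 15.909
Step 2: 50 μL brought to 1250 μL → factor 1250/50 = 25
Step 3: 420 μL brought to 6.4 mL → factor 6400/420 = 15.238
Step 4: 0.3 mL + 0.9 mL = 1.2 mL total → factor 1.2/0.3 = 4
Overall dilution factor = 15.909 × 25 × 15.238 × 4 = 24242
Final = 0.200 M / 24242 = 8.250 × 10^-6 M = 8.25 × 10^3 nM

8.25 × 10^3 nM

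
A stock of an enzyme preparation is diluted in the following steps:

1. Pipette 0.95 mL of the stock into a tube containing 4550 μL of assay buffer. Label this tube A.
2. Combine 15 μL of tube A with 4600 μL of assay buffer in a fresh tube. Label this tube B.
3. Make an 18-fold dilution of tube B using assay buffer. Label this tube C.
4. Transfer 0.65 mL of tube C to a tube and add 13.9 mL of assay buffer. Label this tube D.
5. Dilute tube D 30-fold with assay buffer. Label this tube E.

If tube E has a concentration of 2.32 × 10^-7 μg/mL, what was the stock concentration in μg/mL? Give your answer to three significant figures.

5.00 μg/mL

Step 1: 0.95 mL + 4550 μL = 5.5 mL total → factor 5.5/0.95 = 5.7895
Step 2: 15 μL + 4600 μL = 4615 μL total → factor 4615/15 = 307.67
Step 3: 18-fold → factor 18
Step 4: 0.65 mL + 13.9 mL = 14.55 mL total → factor 14.55/0.65 = 22.385
Step 5: 30-fold → factor 30
Overall dilution factor = 5.7895 × 307.67 × 18 × 22.385 × 30 = 2.1531 × 10^7
Stock = 2.32 × 10^-7 μg/mL × 2.1531 × 10^7 = 5.00 μg/mL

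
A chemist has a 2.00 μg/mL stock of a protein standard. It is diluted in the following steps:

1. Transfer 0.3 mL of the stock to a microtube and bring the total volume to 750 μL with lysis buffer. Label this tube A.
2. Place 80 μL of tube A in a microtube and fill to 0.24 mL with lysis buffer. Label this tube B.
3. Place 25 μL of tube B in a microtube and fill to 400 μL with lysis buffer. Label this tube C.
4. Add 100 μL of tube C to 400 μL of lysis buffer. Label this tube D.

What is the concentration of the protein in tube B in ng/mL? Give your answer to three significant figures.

267 ng/mL

Step 1: 0.3 mL brought to 750 μL → factor 0.75/0.3 = 2.5
Step 2: 80 μL brought to 0.24 mL → factor 240/80 = 3
Dilution factor through tube B = 2.5 × 3 = 7.5
[tube B] = 2.00 μg/mL / 7.5 = 0.2667 μg/mL = 267 ng/mL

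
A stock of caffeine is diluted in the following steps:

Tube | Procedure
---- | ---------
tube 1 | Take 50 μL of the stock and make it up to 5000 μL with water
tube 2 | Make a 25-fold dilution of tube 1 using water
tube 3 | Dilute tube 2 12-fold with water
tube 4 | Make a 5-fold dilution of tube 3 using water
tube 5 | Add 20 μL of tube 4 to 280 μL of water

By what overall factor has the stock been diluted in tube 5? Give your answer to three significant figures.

2.25 × 10^6

Step 1: 50 μL brought to 5000 μL → factor 5000/50 = 100
Step 2: 25-fold → factor 25
Step 3: 12-fold → factor 12
Step 4: 5-fold → factor 5
Step 5: 20 μL + 280 μL = 300 μL total → factor 300/20 = 15
Overall dilution factor = 100 × 25 × 12 × 5 × 15 = 2.25 × 10^6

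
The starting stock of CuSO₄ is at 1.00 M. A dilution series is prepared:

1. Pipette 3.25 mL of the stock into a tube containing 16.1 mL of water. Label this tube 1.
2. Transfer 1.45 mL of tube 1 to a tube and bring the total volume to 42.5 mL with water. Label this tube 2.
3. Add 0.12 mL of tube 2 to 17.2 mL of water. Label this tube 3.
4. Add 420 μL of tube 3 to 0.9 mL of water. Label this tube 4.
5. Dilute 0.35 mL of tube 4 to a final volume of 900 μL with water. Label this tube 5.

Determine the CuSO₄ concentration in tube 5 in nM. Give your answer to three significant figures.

Step 1: 3.25 mL + 16.1 mL = 19.35 mL total → factor 19.35/3.25 = 5.9538
Step 2: 1.45 mL brought to 42.5 mL → factor 42.5/1.45 = 29.31
Step 3: 0.12 mL + 17.2 mL = 17.32 mL total → factor 17.32/0.12 = 144.33
Step 4: 420 μL + 0.9 mL = 1320 μL total → factor 1320/420 = 3.1429
Step 5: 0.35 mL brought to 900 μL → factor 0.9/0.35 = 2.5714
Overall dilution factor = 5.9538 × 29.31 × 144.33 × 3.1429 × 2.5714 = 2.0356 × 10^5
Final = 1.00 M / 2.0356 × 10^5 = 4.913 × 10^-6 M = 4.91 × 10^3 nM

4.91 × 10^3 nM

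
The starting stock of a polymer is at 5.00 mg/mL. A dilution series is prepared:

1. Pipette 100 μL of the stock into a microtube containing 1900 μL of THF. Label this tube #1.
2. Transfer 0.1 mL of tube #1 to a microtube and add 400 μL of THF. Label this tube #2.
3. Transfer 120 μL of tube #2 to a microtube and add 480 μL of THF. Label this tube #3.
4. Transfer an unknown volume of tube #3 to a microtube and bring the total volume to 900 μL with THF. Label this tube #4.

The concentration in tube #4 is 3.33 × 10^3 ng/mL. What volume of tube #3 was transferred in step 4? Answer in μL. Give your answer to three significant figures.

300 μL

Step 1: 100 μL + 1900 μL = 2000 μL total → factor 2000/100 = 20
Step 2: 0.1 mL + 400 μL = 0.5 mL total → factor 0.5/0.1 = 5
Step 3: 120 μL + 480 μL = 600 μL total → factor 600/120 = 5
Step 4: v brought to 900 μL → factor = 900 μL/v
Product of known-step factors = 500
Overall factor = 5.00 mg/mL / (3.33 × 10^3 ng/mL) = 1501.5
Step-4 factor = 1501.5 / 500 = 3.003
v = 900 μL / 3.003 = 300 μL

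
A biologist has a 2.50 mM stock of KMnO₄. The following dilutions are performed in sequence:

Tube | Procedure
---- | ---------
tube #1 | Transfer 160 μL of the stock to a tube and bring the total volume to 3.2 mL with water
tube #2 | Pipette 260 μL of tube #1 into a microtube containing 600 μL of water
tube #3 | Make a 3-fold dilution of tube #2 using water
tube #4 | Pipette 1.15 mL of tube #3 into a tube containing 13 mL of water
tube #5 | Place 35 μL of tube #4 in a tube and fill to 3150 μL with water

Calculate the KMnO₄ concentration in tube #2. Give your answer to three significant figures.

Step 1: 160 μL brought to 3.2 mL → factor 3200/160 = 20
Step 2: 260 μL + 600 μL = 860 μL total → factor 860/260 = 3.3077
Dilution factor through tube #2 = 20 × 3.3077 = 66.154
[tube #2] = 2.50 mM / 66.154 = 0.0378 mM

0.0378 mM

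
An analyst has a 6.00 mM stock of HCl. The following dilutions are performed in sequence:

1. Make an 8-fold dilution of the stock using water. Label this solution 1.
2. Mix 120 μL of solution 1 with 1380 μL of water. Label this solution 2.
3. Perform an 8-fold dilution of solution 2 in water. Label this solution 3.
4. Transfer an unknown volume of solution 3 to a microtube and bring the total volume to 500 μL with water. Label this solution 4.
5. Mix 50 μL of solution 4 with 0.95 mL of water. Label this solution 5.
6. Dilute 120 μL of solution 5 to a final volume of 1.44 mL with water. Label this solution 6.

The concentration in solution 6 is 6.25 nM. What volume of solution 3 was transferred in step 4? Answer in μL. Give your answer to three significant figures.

100 μL

Step 1: 8-fold → factor 8
Step 2: 120 μL + 1380 μL = 1500 μL total → factor 1500/120 = 12.5
Step 3: 8-fold → factor 8
Step 4: v brought to 500 μL → factor = 500 μL/v
Step 5: 50 μL + 0.95 mL = 1000 μL total → factor 1000/50 = 20
Step 6: 120 μL brought to 1.44 mL → factor 1440/120 = 12
Product of known-step factors = 1.92 × 10^5
Overall factor = 6.00 mM / (6.25 nM) = 9.6 × 10^5
Step-4 factor = 9.6 × 10^5 / 1.92 × 10^5 = 5
v = 500 μL / 5 = 100 μL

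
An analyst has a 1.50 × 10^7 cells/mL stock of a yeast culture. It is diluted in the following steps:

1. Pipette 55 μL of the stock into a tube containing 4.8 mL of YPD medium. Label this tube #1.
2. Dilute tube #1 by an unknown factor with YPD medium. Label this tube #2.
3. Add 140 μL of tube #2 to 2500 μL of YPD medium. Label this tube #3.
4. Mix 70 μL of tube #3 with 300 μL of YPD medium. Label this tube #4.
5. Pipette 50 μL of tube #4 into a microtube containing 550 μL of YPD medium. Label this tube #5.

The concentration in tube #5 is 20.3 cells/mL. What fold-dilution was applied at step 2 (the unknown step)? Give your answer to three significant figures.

Step 1: 55 μL + 4.8 mL = 4855 μL total → factor 4855/55 = 88.273
Step 2: unknown factor x
Step 3: 140 μL + 2500 μL = 2640 μL total → factor 2640/140 = 18.857
Step 4: 70 μL + 300 μL = 370 μL total → factor 370/70 = 5.2857
Step 5: 50 μL + 550 μL = 600 μL total → factor 600/50 = 12
Product of known-step factors = 1.0558 × 10^5
Overall factor = 1.50 × 10^7 cells/mL / (20.3 cells/mL) = 7.3892 × 10^5
x = 7.3892 × 10^5 / 1.0558 × 10^5 = 7.00

7.00-fold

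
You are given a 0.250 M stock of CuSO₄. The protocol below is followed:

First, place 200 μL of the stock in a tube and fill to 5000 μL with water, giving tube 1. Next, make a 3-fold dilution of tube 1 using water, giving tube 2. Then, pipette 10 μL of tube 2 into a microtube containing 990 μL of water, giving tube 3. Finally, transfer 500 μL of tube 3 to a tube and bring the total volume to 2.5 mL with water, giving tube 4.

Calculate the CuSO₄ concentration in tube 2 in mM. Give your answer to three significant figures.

3.33 mM

Step 1: 200 μL brought to 5000 μL → factor 5000/200 = 25
Step 2: 3-fold → factor 3
Dilution factor through tube 2 = 25 × 3 = 75
[tube 2] = 0.250 M / 75 = 0.003333 M = 3.33 mM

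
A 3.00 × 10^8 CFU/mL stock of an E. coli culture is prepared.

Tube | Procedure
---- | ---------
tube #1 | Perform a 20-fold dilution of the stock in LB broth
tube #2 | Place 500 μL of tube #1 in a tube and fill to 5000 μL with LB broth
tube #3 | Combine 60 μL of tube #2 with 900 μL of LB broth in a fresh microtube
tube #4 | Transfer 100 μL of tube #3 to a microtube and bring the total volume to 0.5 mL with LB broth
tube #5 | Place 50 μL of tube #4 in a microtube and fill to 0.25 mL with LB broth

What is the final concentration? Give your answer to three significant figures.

3.75 × 10^3 CFU/mL

Step 1: 20-fold → factor 20
Step 2: 500 μL brought to 5000 μL → factor 5000/500 = 10
Step 3: 60 μL + 900 μL = 960 μL total → factor 960/60 = 16
Step 4: 100 μL brought to 0.5 mL → factor 500/100 = 5
Step 5: 50 μL brought to 0.25 mL → factor 250/50 = 5
Overall dilution factor = 20 × 10 × 16 × 5 × 5 = 80000
Final = 3.00 × 10^8 CFU/mL / 80000 = 3.75 × 10^3 CFU/mL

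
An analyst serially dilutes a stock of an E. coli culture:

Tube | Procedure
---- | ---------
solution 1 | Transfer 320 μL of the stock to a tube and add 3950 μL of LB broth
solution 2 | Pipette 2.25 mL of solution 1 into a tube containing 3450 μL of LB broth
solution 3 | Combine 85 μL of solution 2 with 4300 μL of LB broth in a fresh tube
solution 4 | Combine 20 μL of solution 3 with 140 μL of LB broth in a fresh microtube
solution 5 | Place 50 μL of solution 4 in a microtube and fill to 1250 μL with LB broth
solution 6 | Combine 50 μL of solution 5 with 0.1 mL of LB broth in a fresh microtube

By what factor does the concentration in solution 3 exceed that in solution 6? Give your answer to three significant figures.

Step 1: 320 μL + 3950 μL = 4270 μL total → factor 4270/320 = 13.344
Step 2: 2.25 mL + 3450 μL = 5.7 mL total → factor 5.7/2.25 = 2.5333
Step 3: 85 μL + 4300 μL = 4385 μL total → factor 4385/85 = 51.588
Step 4: 20 μL + 140 μL = 160 μL total → factor 160/20 = 8
Step 5: 50 μL brought to 1250 μL → factor 1250/50 = 25
Step 6: 50 μL + 0.1 mL = 150 μL total → factor 150/50 = 3
Dilution factor to solution 3 = 1743.9; to solution 6 = 1.0463 × 10^6
[solution 3]/[solution 6] = (factor to solution 6)/(factor to solution 3) = 1.0463 × 10^6/1743.9 = 600

600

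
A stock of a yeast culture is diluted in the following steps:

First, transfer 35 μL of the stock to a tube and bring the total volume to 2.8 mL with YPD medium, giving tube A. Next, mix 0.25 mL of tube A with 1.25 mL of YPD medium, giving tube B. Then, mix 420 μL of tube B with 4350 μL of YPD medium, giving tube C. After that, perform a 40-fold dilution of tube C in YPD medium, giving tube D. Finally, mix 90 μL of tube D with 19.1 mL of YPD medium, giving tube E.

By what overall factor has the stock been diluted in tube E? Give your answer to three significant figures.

4.65 × 10^7

Step 1: 35 μL brought to 2.8 mL → factor 2800/35 = 80
Step 2: 0.25 mL + 1.25 mL = 1.5 mL total → factor 1.5/0.25 = 6
Step 3: 420 μL + 4350 μL = 4770 μL total → factor 4770/420 = 11.357
Step 4: 40-fold → factor 40
Step 5: 90 μL + 19.1 mL = 19190 μL total → factor 19190/90 = 213.22
Overall dilution factor = 80 × 6 × 11.357 × 40 × 213.22 = 4.6495 × 10^7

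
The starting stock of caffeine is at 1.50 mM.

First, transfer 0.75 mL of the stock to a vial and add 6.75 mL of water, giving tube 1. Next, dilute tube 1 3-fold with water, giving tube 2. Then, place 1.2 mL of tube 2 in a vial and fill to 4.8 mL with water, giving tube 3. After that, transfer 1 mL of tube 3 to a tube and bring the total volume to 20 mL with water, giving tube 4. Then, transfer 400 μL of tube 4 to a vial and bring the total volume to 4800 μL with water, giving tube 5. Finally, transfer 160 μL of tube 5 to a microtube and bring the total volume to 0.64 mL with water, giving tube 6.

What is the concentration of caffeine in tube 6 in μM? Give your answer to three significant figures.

Step 1: 0.75 mL + 6.75 mL = 7.5 mL total → factor 7.5/0.75 = 10
Step 2: 3-fold → factor 3
Step 3: 1.2 mL brought to 4.8 mL → factor 4.8/1.2 = 4
Step 4: 1 mL brought to 20 mL → factor 20/1 = 20
Step 5: 400 μL brought to 4800 μL → factor 4800/400 = 12
Step 6: 160 μL brought to 0.64 mL → factor 640/160 = 4
Overall dilution factor = 10 × 3 × 4 × 20 × 12 × 4 = 1.152 × 10^5
Final = 1.50 mM / 1.152 × 10^5 = 1.302 × 10^-5 mM = 0.0130 μM

0.0130 μM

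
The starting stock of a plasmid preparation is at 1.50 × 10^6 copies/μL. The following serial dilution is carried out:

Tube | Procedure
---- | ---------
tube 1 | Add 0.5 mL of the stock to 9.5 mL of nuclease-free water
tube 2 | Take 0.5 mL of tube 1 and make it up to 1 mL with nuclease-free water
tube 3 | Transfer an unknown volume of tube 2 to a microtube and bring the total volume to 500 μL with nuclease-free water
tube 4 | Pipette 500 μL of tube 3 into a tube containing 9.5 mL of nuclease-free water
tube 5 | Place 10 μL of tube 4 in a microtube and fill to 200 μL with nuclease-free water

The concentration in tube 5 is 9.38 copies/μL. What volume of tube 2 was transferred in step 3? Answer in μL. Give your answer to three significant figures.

Step 1: 0.5 mL + 9.5 mL = 10 mL total → factor 10/0.5 = 20
Step 2: 0.5 mL brought to 1 mL → factor 1/0.5 = 2
Step 3: v brought to 500 μL → factor = 500 μL/v
Step 4: 500 μL + 9.5 mL = 10000 μL total → factor 10000/500 = 20
Step 5: 10 μL brought to 200 μL → factor 200/10 = 20
Product of known-step factors = 16000
Overall factor = 1.50 × 10^6 copies/μL / (9.38 copies/μL) = 1.5991 × 10^5
Step-3 factor = 1.5991 × 10^5 / 16000 = 9.9947
v = 500 μL / 9.9947 = 50.0 μL

50.0 μL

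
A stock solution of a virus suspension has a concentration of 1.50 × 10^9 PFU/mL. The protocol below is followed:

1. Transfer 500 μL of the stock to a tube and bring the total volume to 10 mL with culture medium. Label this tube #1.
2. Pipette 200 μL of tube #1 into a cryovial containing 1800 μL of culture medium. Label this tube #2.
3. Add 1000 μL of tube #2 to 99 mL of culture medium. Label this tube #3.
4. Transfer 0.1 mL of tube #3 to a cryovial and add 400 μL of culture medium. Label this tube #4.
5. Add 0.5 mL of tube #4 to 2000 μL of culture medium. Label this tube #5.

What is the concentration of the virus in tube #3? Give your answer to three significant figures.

7.50 × 10^4 PFU/mL

Step 1: 500 μL brought to 10 mL → factor 10000/500 = 20
Step 2: 200 μL + 1800 μL = 2000 μL total → factor 2000/200 = 10
Step 3: 1000 μL + 99 mL = 1 × 10^5 μL total → factor 1 × 10^5/1000 = 100
Dilution factor through tube #3 = 20 × 10 × 100 = 20000
[tube #3] = 1.50 × 10^9 PFU/mL / 20000 = 7.50 × 10^4 PFU/mL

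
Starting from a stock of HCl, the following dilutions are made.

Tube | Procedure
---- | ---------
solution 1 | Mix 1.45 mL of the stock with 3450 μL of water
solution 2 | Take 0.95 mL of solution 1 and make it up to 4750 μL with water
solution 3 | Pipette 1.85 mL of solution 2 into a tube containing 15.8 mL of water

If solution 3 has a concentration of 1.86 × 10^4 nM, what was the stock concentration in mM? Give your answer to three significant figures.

3.00 mM

Step 1: 1.45 mL + 3450 μL = 4.9 mL total → factor 4.9/1.45 = 3.3793
Step 2: 0.95 mL brought to 4750 μL → factor 4.75/0.95 = 5
Step 3: 1.85 mL + 15.8 mL = 17.65 mL total → factor 17.65/1.85 = 9.5405
Overall dilution factor = 3.3793 × 5 × 9.5405 = 161.2
Stock = 1.86 × 10^4 nM × 161.2 = 2.998 × 10^6 nM = 3.00 mM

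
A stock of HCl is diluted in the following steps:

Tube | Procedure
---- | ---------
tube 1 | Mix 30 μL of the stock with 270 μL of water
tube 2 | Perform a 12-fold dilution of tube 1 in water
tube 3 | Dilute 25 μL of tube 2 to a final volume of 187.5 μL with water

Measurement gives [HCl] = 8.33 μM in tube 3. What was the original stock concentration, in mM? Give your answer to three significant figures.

Step 1: 30 μL + 270 μL = 300 μL total → factor 300/30 = 10
Step 2: 12-fold → factor 12
Step 3: 25 μL brought to 187.5 μL → factor 187.5/25 = 7.5
Overall dilution factor = 10 × 12 × 7.5 = 900
Stock = 8.33 μM × 900 = 7497 μM = 7.50 mM

7.50 mM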